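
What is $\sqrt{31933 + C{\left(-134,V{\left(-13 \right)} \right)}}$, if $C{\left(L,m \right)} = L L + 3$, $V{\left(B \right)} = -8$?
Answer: $2 \sqrt{12473} \approx 223.37$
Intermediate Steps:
$C{\left(L,m \right)} = 3 + L^{2}$ ($C{\left(L,m \right)} = L^{2} + 3 = 3 + L^{2}$)
$\sqrt{31933 + C{\left(-134,V{\left(-13 \right)} \right)}} = \sqrt{31933 + \left(3 + \left(-134\right)^{2}\right)} = \sqrt{31933 + \left(3 + 17956\right)} = \sqrt{31933 + 17959} = \sqrt{49892} = 2 \sqrt{12473}$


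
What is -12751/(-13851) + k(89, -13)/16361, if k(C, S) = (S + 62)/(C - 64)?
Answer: 5216156474/5665405275 ≈ 0.92070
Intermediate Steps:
k(C, S) = (62 + S)/(-64 + C)
-12751/(-13851) + k(89, -13)/16361 = -12751/(-13851) + ((62 - 13)/(-64 + 89))/16361 = -12751*(-1/13851) + (49/25)*(1/16361) = 12751/13851 + ((1/25)*49)*(1/16361) = 12751/13851 + (49/25)*(1/16361) = 12751/13851 + 49/409025 = 5216156474/5665405275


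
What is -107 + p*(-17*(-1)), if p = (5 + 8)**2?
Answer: 2766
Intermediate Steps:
p = 169 (p = 13**2 = 169)
-107 + p*(-17*(-1)) = -107 + 169*(-17*(-1)) = -107 + 169*17 = -107 + 2873 = 2766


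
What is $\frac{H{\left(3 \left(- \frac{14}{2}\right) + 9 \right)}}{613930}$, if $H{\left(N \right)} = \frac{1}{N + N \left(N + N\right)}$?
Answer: $\frac{1}{169444680} \approx 5.9016 \cdot 10^{-9}$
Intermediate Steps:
$H{\left(N \right)} = \frac{1}{N + 2 N^{2}}$ ($H{\left(N \right)} = \frac{1}{N + N 2 N} = \frac{1}{N + 2 N^{2}}$)
$\frac{H{\left(3 \left(- \frac{14}{2}\right) + 9 \right)}}{613930} = \frac{\frac{1}{3 \left(- \frac{14}{2}\right) + 9} \frac{1}{1 + 2 \left(3 \left(- \frac{14}{2}\right) + 9\right)}}{613930} = \frac{1}{\left(3 \left(\left(-14\right) \frac{1}{2}\right) + 9\right) \left(1 + 2 \left(3 \left(\left(-14\right) \frac{1}{2}\right) + 9\right)\right)} \frac{1}{613930} = \frac{1}{\left(3 \left(-7\right) + 9\right) \left(1 + 2 \left(3 \left(-7\right) + 9\right)\right)} \frac{1}{613930} = \frac{1}{\left(-21 + 9\right) \left(1 + 2 \left(-21 + 9\right)\right)} \frac{1}{613930} = \frac{1}{\left(-12\right) \left(1 + 2 \left(-12\right)\right)} \frac{1}{613930} = - \frac{1}{12 \left(1 - 24\right)} \frac{1}{613930} = - \frac{1}{12 \left(-23\right)} \frac{1}{613930} = \left(- \frac{1}{12}\right) \left(- \frac{1}{23}\right) \frac{1}{613930} = \frac{1}{276} \cdot \frac{1}{613930} = \frac{1}{169444680}$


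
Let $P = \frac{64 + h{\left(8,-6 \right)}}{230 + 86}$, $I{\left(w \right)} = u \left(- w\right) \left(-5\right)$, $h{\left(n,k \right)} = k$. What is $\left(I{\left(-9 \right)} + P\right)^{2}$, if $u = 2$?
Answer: $\frac{201384481}{24964} \approx 8067.0$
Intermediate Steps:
$I{\left(w \right)} = 10 w$ ($I{\left(w \right)} = 2 \left(- w\right) \left(-5\right) = - 2 w \left(-5\right) = 10 w$)
$P = \frac{29}{158}$ ($P = \frac{64 - 6}{230 + 86} = \frac{58}{316} = 58 \cdot \frac{1}{316} = \frac{29}{158} \approx 0.18354$)
$\left(I{\left(-9 \right)} + P\right)^{2} = \left(10 \left(-9\right) + \frac{29}{158}\right)^{2} = \left(-90 + \frac{29}{158}\right)^{2} = \left(- \frac{14191}{158}\right)^{2} = \frac{201384481}{24964}$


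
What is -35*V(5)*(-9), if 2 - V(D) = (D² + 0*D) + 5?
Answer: -8820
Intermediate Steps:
V(D) = -3 - D² (V(D) = 2 - ((D² + 0*D) + 5) = 2 - ((D² + 0) + 5) = 2 - (D² + 5) = 2 - (5 + D²) = 2 + (-5 - D²) = -3 - D²)
-35*V(5)*(-9) = -35*(-3 - 1*5²)*(-9) = -35*(-3 - 1*25)*(-9) = -35*(-3 - 25)*(-9) = -35*(-28)*(-9) = -(-980)*(-9) = -1*8820 = -8820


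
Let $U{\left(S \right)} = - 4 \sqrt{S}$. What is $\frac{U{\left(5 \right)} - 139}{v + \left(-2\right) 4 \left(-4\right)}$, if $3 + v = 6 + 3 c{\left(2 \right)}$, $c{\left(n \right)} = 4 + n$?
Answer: $- \frac{139}{53} - \frac{4 \sqrt{5}}{53} \approx -2.7914$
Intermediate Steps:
$v = 21$ ($v = -3 + \left(6 + 3 \left(4 + 2\right)\right) = -3 + \left(6 + 3 \cdot 6\right) = -3 + \left(6 + 18\right) = -3 + 24 = 21$)
$\frac{U{\left(5 \right)} - 139}{v + \left(-2\right) 4 \left(-4\right)} = \frac{- 4 \sqrt{5} - 139}{21 + \left(-2\right) 4 \left(-4\right)} = \frac{-139 - 4 \sqrt{5}}{21 - -32} = \frac{-139 - 4 \sqrt{5}}{21 + 32} = \frac{-139 - 4 \sqrt{5}}{53} = - \frac{139}{53} - \frac{4 \sqrt{5}}{53}$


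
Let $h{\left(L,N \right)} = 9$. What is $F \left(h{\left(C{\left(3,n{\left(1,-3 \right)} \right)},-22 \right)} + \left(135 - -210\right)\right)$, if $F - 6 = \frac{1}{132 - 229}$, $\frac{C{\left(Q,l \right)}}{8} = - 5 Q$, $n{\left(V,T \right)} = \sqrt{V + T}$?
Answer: $\frac{205674}{97} \approx 2120.4$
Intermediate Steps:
$n{\left(V,T \right)} = \sqrt{T + V}$
$C{\left(Q,l \right)} = - 40 Q$ ($C{\left(Q,l \right)} = 8 \left(- 5 Q\right) = - 40 Q$)
$F = \frac{581}{97}$ ($F = 6 + \frac{1}{132 - 229} = 6 + \frac{1}{-97} = 6 - \frac{1}{97} = \frac{581}{97} \approx 5.9897$)
$F \left(h{\left(C{\left(3,n{\left(1,-3 \right)} \right)},-22 \right)} + \left(135 - -210\right)\right) = \frac{581 \left(9 + \left(135 - -210\right)\right)}{97} = \frac{581 \left(9 + \left(135 + 210\right)\right)}{97} = \frac{581 \left(9 + 345\right)}{97} = \frac{581}{97} \cdot 354 = \frac{205674}{97}$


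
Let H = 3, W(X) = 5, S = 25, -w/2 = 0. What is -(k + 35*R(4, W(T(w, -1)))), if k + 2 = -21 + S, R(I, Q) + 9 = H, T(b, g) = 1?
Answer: 208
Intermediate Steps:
w = 0 (w = -2*0 = 0)
R(I, Q) = -6 (R(I, Q) = -9 + 3 = -6)
k = 2 (k = -2 + (-21 + 25) = -2 + 4 = 2)
-(k + 35*R(4, W(T(w, -1)))) = -(2 + 35*(-6)) = -(2 - 210) = -1*(-208) = 208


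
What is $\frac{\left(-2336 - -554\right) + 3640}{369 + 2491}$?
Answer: $\frac{929}{1430} \approx 0.64965$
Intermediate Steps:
$\frac{\left(-2336 - -554\right) + 3640}{369 + 2491} = \frac{\left(-2336 + 554\right) + 3640}{2860} = \left(-1782 + 3640\right) \frac{1}{2860} = 1858 \cdot \frac{1}{2860} = \frac{929}{1430}$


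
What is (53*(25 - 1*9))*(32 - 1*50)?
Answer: -15264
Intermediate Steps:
(53*(25 - 1*9))*(32 - 1*50) = (53*(25 - 9))*(32 - 50) = (53*16)*(-18) = 848*(-18) = -15264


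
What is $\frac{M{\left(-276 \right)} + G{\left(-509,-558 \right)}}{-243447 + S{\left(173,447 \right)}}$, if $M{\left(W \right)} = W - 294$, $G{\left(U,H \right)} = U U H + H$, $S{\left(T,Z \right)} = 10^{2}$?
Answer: $\frac{144568326}{243347} \approx 594.08$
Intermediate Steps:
$S{\left(T,Z \right)} = 100$
$G{\left(U,H \right)} = H + H U^{2}$ ($G{\left(U,H \right)} = U^{2} H + H = H U^{2} + H = H + H U^{2}$)
$M{\left(W \right)} = -294 + W$ ($M{\left(W \right)} = W - 294 = -294 + W$)
$\frac{M{\left(-276 \right)} + G{\left(-509,-558 \right)}}{-243447 + S{\left(173,447 \right)}} = \frac{\left(-294 - 276\right) - 558 \left(1 + \left(-509\right)^{2}\right)}{-243447 + 100} = \frac{-570 - 558 \left(1 + 259081\right)}{-243347} = \left(-570 - 144567756\right) \left(- \frac{1}{243347}\right) = \left(-144568326\right) \left(- \frac{1}{243347}\right) = \frac{144568326}{243347}$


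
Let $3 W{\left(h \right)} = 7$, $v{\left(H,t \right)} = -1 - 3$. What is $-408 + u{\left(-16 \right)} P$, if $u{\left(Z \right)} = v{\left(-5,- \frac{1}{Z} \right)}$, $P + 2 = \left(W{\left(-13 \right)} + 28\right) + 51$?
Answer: $- \frac{2176}{3} \approx -725.33$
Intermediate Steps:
$v{\left(H,t \right)} = -4$
$W{\left(h \right)} = \frac{7}{3}$ ($W{\left(h \right)} = \frac{1}{3} \cdot 7 = \frac{7}{3}$)
$P = \frac{238}{3}$ ($P = -2 + \left(\left(\frac{7}{3} + 28\right) + 51\right) = -2 + \left(\frac{91}{3} + 51\right) = -2 + \frac{244}{3} = \frac{238}{3} \approx 79.333$)
$u{\left(Z \right)} = -4$
$-408 + u{\left(-16 \right)} P = -408 - \frac{952}{3} = - \frac{2176}{3}$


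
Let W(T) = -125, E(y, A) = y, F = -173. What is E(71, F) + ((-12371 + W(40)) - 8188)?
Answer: -20613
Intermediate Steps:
E(71, F) + ((-12371 + W(40)) - 8188) = 71 + ((-12371 - 125) - 8188) = 71 + (-12496 - 8188) = 71 - 20684 = -20613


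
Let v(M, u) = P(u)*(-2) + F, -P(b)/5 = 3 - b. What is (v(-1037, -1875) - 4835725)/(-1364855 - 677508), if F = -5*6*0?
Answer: 4816945/2042363 ≈ 2.3585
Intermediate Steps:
P(b) = -15 + 5*b (P(b) = -5*(3 - b) = -15 + 5*b)
F = 0 (F = -30*0 = 0)
v(M, u) = 30 - 10*u (v(M, u) = (-15 + 5*u)*(-2) + 0 = (30 - 10*u) + 0 = 30 - 10*u)
(v(-1037, -1875) - 4835725)/(-1364855 - 677508) = ((30 - 10*(-1875)) - 4835725)/(-1364855 - 677508) = ((30 + 18750) - 4835725)/(-2042363) = (18780 - 4835725)*(-1/2042363) = -4816945*(-1/2042363) = 4816945/2042363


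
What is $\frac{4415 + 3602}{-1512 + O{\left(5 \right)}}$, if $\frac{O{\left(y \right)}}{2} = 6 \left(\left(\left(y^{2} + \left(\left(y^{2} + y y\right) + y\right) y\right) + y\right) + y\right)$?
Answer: $\frac{8017}{2208} \approx 3.6309$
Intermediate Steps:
$O{\left(y \right)} = 12 y^{2} + 24 y + 12 y \left(y + 2 y^{2}\right)$ ($O{\left(y \right)} = 2 \cdot 6 \left(\left(\left(y^{2} + \left(\left(y^{2} + y y\right) + y\right) y\right) + y\right) + y\right) = 2 \cdot 6 \left(\left(\left(y^{2} + \left(\left(y^{2} + y^{2}\right) + y\right) y\right) + y\right) + y\right) = 2 \cdot 6 \left(\left(\left(y^{2} + \left(2 y^{2} + y\right) y\right) + y\right) + y\right) = 2 \cdot 6 \left(\left(\left(y^{2} + \left(y + 2 y^{2}\right) y\right) + y\right) + y\right) = 2 \cdot 6 \left(\left(\left(y^{2} + y \left(y + 2 y^{2}\right)\right) + y\right) + y\right) = 2 \cdot 6 \left(\left(y + y^{2} + y \left(y + 2 y^{2}\right)\right) + y\right) = 2 \cdot 6 \left(y^{2} + 2 y + y \left(y + 2 y^{2}\right)\right) = 2 \left(6 y^{2} + 12 y + 6 y \left(y + 2 y^{2}\right)\right) = 12 y^{2} + 24 y + 12 y \left(y + 2 y^{2}\right)$)
$\frac{4415 + 3602}{-1512 + O{\left(5 \right)}} = \frac{4415 + 3602}{-1512 + 24 \cdot 5 \left(1 + 5 + 5^{2}\right)} = \frac{8017}{-1512 + 24 \cdot 5 \left(1 + 5 + 25\right)} = \frac{8017}{-1512 + 24 \cdot 5 \cdot 31} = \frac{8017}{-1512 + 3720} = \frac{8017}{2208}$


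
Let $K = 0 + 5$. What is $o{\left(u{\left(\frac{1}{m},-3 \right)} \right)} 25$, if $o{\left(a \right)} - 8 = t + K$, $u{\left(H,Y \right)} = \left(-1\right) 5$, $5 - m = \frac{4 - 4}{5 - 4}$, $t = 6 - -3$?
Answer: $550$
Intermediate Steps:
$t = 9$ ($t = 6 + 3 = 9$)
$m = 5$ ($m = 5 - \frac{4 - 4}{5 - 4} = 5 - \frac{0}{1} = 5 - 0 \cdot 1 = 5 - 0 = 5 + 0 = 5$)
$K = 5$
$u{\left(H,Y \right)} = -5$
$o{\left(a \right)} = 22$ ($o{\left(a \right)} = 8 + \left(9 + 5\right) = 8 + 14 = 22$)
$o{\left(u{\left(\frac{1}{m},-3 \right)} \right)} 25 = 22 \cdot 25 = 550$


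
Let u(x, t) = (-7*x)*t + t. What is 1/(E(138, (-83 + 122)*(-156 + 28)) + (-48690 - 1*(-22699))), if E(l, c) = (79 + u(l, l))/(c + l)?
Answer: -4854/126027223 ≈ -3.8515e-5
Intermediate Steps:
u(x, t) = t - 7*t*x (u(x, t) = -7*t*x + t = t - 7*t*x)
E(l, c) = (79 + l*(1 - 7*l))/(c + l)
1/(E(138, (-83 + 122)*(-156 + 28)) + (-48690 - 1*(-22699))) = 1/((79 - 1*138*(-1 + 7*138))/((-83 + 122)*(-156 + 28) + 138) + (-48690 - 1*(-22699))) = 1/((79 - 1*138*(-1 + 966))/(39*(-128) + 138) + (-48690 + 22699)) = 1/((79 - 1*138*965)/(-4992 + 138) - 25991) = 1/((79 - 133170)/(-4854) - 25991) = 1/(-1/4854*(-133091) - 25991) = 1/(133091/4854 - 25991) = 1/(-126027223/4854) = -4854/126027223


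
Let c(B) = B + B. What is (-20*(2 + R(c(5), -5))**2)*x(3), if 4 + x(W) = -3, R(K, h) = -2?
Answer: 0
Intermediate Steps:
c(B) = 2*B
x(W) = -7 (x(W) = -4 - 3 = -7)
(-20*(2 + R(c(5), -5))**2)*x(3) = -20*(2 - 2)**2*(-7) = -20*0**2*(-7) = -20*0*(-7) = 0*(-7) = 0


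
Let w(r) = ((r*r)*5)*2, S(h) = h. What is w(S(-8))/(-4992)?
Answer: -5/39 ≈ -0.12821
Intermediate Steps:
w(r) = 10*r² (w(r) = (r²*5)*2 = (5*r²)*2 = 10*r²)
w(S(-8))/(-4992) = (10*(-8)²)/(-4992) = (10*64)*(-1/4992) = 640*(-1/4992) = -5/39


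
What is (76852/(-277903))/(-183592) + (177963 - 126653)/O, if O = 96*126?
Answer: 23373897445771/5510242898208 ≈ 4.2419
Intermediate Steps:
O = 12096
(76852/(-277903))/(-183592) + (177963 - 126653)/O = (76852/(-277903))/(-183592) + (177963 - 126653)/12096 = (76852*(-1/277903))*(-1/183592) + 51310*(1/12096) = -76852/277903*(-1/183592) + 3665/864 = 19213/12755191894 + 3665/864 = 23373897445771/5510242898208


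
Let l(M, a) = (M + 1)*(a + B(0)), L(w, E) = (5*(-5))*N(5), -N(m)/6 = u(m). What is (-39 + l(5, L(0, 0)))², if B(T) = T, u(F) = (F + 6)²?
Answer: 11850717321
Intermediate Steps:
u(F) = (6 + F)²
N(m) = -6*(6 + m)²
L(w, E) = 18150 (L(w, E) = (5*(-5))*(-6*(6 + 5)²) = -(-150)*11² = -(-150)*121 = -25*(-726) = 18150)
l(M, a) = a*(1 + M) (l(M, a) = (M + 1)*(a + 0) = (1 + M)*a = a*(1 + M))
(-39 + l(5, L(0, 0)))² = (-39 + 18150*(1 + 5))² = (-39 + 18150*6)² = (-39 + 108900)² = 108861² = 11850717321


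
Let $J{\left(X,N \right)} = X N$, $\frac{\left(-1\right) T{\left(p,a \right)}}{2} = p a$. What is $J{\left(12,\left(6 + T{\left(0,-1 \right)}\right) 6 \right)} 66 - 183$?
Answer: $28329$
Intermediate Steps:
$T{\left(p,a \right)} = - 2 a p$ ($T{\left(p,a \right)} = - 2 p a = - 2 a p$)
$J{\left(X,N \right)} = N X$
$J{\left(12,\left(6 + T{\left(0,-1 \right)}\right) 6 \right)} 66 - 183 = \left(6 - \left(-2\right) 0\right) 6 \cdot 12 \cdot 66 - 183 = \left(6 + 0\right) 6 \cdot 12 \cdot 66 - 183 = 6 \cdot 6 \cdot 12 \cdot 66 - 183 = 36 \cdot 12 \cdot 66 - 183 = 432 \cdot 66 - 183 = 28512 - 183 = 28329$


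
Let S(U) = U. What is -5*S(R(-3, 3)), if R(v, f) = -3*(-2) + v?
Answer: -15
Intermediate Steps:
R(v, f) = 6 + v
-5*S(R(-3, 3)) = -5*(6 - 3) = -5*3 = -15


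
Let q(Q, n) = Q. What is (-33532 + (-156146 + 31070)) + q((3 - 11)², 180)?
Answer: -158544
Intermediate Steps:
(-33532 + (-156146 + 31070)) + q((3 - 11)², 180) = (-33532 + (-156146 + 31070)) + (3 - 11)² = (-33532 - 125076) + (-8)² = -158608 + 64 = -158544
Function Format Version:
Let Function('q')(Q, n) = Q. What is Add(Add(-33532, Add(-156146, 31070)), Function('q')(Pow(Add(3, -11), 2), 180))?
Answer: -158544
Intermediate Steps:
Add(Add(-33532, Add(-156146, 31070)), Function('q')(Pow(Add(3, -11), 2), 180)) = Add(Add(-33532, Add(-156146, 31070)), Pow(Add(3, -11), 2)) = Add(Add(-33532, -125076), Pow(-8, 2)) = Add(-158608, 64) = -158544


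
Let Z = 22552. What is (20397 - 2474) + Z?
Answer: 40475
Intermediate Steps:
(20397 - 2474) + Z = (20397 - 2474) + 22552 = 17923 + 22552 = 40475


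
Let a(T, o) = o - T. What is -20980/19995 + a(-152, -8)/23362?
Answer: -48725548/46712319 ≈ -1.0431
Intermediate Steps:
-20980/19995 + a(-152, -8)/23362 = -20980/19995 + (-8 - 1*(-152))/23362 = -20980*1/19995 + (-8 + 152)*(1/23362) = -4196/3999 + 144*(1/23362) = -4196/3999 + 72/11681 = -48725548/46712319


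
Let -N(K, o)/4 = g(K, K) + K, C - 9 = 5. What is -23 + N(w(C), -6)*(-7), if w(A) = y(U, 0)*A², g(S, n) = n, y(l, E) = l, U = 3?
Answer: 32905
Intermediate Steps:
C = 14 (C = 9 + 5 = 14)
w(A) = 3*A²
N(K, o) = -8*K (N(K, o) = -4*(K + K) = -8*K)
-23 + N(w(C), -6)*(-7) = -23 - 24*14²*(-7) = -23 - 24*196*(-7) = -23 - 8*588*(-7) = -23 - 4704*(-7) = -23 + 32928 = 32905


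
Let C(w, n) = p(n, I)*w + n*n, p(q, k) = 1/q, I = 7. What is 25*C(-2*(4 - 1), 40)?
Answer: 159985/4 ≈ 39996.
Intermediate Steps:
C(w, n) = n**2 + w/n (C(w, n) = w/n + n*n = w/n + n**2 = n**2 + w/n)
25*C(-2*(4 - 1), 40) = 25*((-2*(4 - 1) + 40**3)/40) = 25*((-2*3 + 64000)/40) = 25*((-6 + 64000)/40) = 25*((1/40)*63994) = 25*(31997/20) = 159985/4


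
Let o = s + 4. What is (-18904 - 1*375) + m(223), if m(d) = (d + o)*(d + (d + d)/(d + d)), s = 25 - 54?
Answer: 25073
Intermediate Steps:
s = -29
o = -25 (o = -29 + 4 = -25)
m(d) = (1 + d)*(-25 + d) (m(d) = (d - 25)*(d + (d + d)/(d + d)) = (-25 + d)*(d + (2*d)/((2*d))) = (-25 + d)*(d + (2*d)*(1/(2*d))) = (-25 + d)*(d + 1) = (-25 + d)*(1 + d) = (1 + d)*(-25 + d))
(-18904 - 1*375) + m(223) = (-18904 - 1*375) + (-25 + 223² - 24*223) = (-18904 - 375) + (-25 + 49729 - 5352) = -19279 + 44352 = 25073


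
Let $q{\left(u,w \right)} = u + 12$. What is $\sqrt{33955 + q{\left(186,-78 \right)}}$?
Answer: $7 \sqrt{697} \approx 184.81$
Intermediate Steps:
$q{\left(u,w \right)} = 12 + u$
$\sqrt{33955 + q{\left(186,-78 \right)}} = \sqrt{33955 + \left(12 + 186\right)} = \sqrt{33955 + 198} = \sqrt{34153} = 7 \sqrt{697}$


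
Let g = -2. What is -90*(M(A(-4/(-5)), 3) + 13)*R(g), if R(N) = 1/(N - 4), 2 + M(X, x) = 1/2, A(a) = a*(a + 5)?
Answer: 345/2 ≈ 172.50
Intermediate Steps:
A(a) = a*(5 + a)
M(X, x) = -3/2 (M(X, x) = -2 + 1/2 = -3/2)
R(N) = 1/(-4 + N)
-90*(M(A(-4/(-5)), 3) + 13)*R(g) = -90*(-3/2 + 13)/(-4 - 2) = -1035/(-6) = -1035*(-1)/6 = -90*(-23/12) = 345/2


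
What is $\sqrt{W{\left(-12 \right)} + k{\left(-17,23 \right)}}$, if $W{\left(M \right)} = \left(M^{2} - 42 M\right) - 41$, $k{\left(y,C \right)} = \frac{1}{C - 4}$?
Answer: $\frac{\sqrt{219146}}{19} \approx 24.638$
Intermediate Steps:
$k{\left(y,C \right)} = \frac{1}{-4 + C}$
$W{\left(M \right)} = -41 + M^{2} - 42 M$
$\sqrt{W{\left(-12 \right)} + k{\left(-17,23 \right)}} = \sqrt{\left(-41 + \left(-12\right)^{2} - -504\right) + \frac{1}{-4 + 23}} = \sqrt{\left(-41 + 144 + 504\right) + \frac{1}{19}} = \sqrt{607 + \frac{1}{19}} = \sqrt{\frac{11534}{19}} = \frac{\sqrt{219146}}{19}$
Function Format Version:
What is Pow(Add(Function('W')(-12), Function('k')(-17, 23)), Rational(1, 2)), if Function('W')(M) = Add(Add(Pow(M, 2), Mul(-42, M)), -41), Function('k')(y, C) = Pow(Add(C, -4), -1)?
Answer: Mul(Rational(1, 19), Pow(219146, Rational(1, 2))) ≈ 24.638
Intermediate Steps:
Function('k')(y, C) = Pow(Add(-4, C), -1)
Function('W')(M) = Add(-41, Pow(M, 2), Mul(-42, M))
Pow(Add(Function('W')(-12), Function('k')(-17, 23)), Rational(1, 2)) = Pow(Add(Add(-41, Pow(-12, 2), Mul(-42, -12)), Pow(Add(-4, 23), -1)), Rational(1, 2)) = Pow(Add(Add(-41, 144, 504), Pow(19, -1)), Rational(1, 2)) = Pow(Add(607, Rational(1, 19)), Rational(1, 2)) = Pow(Rational(11534, 19), Rational(1, 2)) = Mul(Rational(1, 19), Pow(219146, Rational(1, 2)))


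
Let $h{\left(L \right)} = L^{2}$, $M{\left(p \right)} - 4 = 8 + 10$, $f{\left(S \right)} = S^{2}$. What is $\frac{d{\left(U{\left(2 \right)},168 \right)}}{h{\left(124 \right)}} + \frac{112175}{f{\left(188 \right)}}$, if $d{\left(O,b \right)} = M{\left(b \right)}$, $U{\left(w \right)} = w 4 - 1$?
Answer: $\frac{107848773}{33965584} \approx 3.1752$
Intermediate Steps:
$U{\left(w \right)} = -1 + 4 w$ ($U{\left(w \right)} = 4 w - 1 = -1 + 4 w$)
$M{\left(p \right)} = 22$ ($M{\left(p \right)} = 4 + \left(8 + 10\right) = 4 + 18 = 22$)
$d{\left(O,b \right)} = 22$
$\frac{d{\left(U{\left(2 \right)},168 \right)}}{h{\left(124 \right)}} + \frac{112175}{f{\left(188 \right)}} = \frac{22}{124^{2}} + \frac{112175}{188^{2}} = \frac{22}{15376} + \frac{112175}{35344} = 22 \cdot \frac{1}{15376} + 112175 \cdot \frac{1}{35344} = \frac{11}{7688} + \frac{112175}{35344} = \frac{107848773}{33965584}$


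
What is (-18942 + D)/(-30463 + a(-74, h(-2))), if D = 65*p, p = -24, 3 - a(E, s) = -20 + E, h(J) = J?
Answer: 1139/1687 ≈ 0.67516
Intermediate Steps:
a(E, s) = 23 - E (a(E, s) = 3 - (-20 + E) = 3 + (20 - E) = 23 - E)
D = -1560 (D = 65*(-24) = -1560)
(-18942 + D)/(-30463 + a(-74, h(-2))) = (-18942 - 1560)/(-30463 + (23 - 1*(-74))) = -20502/(-30463 + (23 + 74)) = -20502/(-30463 + 97) = -20502/(-30366) = -20502*(-1/30366) = 1139/1687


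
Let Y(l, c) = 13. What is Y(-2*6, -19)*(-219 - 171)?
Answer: -5070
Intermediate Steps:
Y(-2*6, -19)*(-219 - 171) = 13*(-219 - 171) = 13*(-390) = -5070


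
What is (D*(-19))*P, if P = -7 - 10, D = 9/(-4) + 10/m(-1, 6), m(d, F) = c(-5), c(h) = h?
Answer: -5491/4 ≈ -1372.8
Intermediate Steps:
m(d, F) = -5
D = -17/4 (D = 9/(-4) + 10/(-5) = 9*(-¼) + 10*(-⅕) = -9/4 - 2 = -17/4 ≈ -4.2500)
P = -17
(D*(-19))*P = -17/4*(-19)*(-17) = (323/4)*(-17) = -5491/4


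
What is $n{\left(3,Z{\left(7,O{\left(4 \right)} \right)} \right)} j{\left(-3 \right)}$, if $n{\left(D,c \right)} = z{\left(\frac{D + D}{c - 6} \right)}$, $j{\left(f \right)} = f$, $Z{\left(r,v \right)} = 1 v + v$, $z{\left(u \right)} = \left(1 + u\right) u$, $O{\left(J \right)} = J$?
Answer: $-36$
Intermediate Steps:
$z{\left(u \right)} = u \left(1 + u\right)$
$Z{\left(r,v \right)} = 2 v$ ($Z{\left(r,v \right)} = v + v = 2 v$)
$n{\left(D,c \right)} = \frac{2 D \left(1 + \frac{2 D}{-6 + c}\right)}{-6 + c}$ ($n{\left(D,c \right)} = \frac{D + D}{c - 6} \left(1 + \frac{D + D}{c - 6}\right) = \frac{2 D}{-6 + c} \left(1 + \frac{2 D}{-6 + c}\right) = \frac{2 D \left(1 + \frac{2 D}{-6 + c}\right)}{-6 + c}$)
$n{\left(3,Z{\left(7,O{\left(4 \right)} \right)} \right)} j{\left(-3 \right)} = 2 \cdot 3 \frac{1}{\left(-6 + 2 \cdot 4\right)^{2}} \left(-6 + 2 \cdot 4 + 2 \cdot 3\right) \left(-3\right) = 2 \cdot 3 \frac{1}{\left(-6 + 8\right)^{2}} \left(-6 + 8 + 6\right) \left(-3\right) = 2 \cdot 3 \cdot \frac{1}{4} \cdot 8 \left(-3\right) = 12 \left(-3\right) = -36$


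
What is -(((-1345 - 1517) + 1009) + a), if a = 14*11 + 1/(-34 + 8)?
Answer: 44175/26 ≈ 1699.0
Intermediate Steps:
a = 4003/26 (a = 154 + 1/(-26) = 154 - 1/26 = 4003/26 ≈ 153.96)
-(((-1345 - 1517) + 1009) + a) = -(((-1345 - 1517) + 1009) + 4003/26) = -((-2862 + 1009) + 4003/26) = -(-1853 + 4003/26) = -1*(-44175/26) = 44175/26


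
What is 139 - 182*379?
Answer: -68839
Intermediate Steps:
139 - 182*379 = 139 - 68978 = -68839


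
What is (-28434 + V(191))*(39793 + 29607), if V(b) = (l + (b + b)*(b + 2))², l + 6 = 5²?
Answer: 377417783415400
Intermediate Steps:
l = 19 (l = -6 + 5² = -6 + 25 = 19)
V(b) = (19 + 2*b*(2 + b))² (V(b) = (19 + (b + b)*(b + 2))² = (19 + (2*b)*(2 + b))² = (19 + 2*b*(2 + b))²)
(-28434 + V(191))*(39793 + 29607) = (-28434 + (19 + 2*191² + 4*191)²)*(39793 + 29607) = (-28434 + (19 + 2*36481 + 764)²)*69400 = (-28434 + (19 + 72962 + 764)²)*69400 = (-28434 + 73745²)*69400 = (-28434 + 5438325025)*69400 = 5438296591*69400 = 377417783415400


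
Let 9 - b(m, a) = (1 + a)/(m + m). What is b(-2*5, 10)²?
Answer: 36481/400 ≈ 91.203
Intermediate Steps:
b(m, a) = 9 - (1 + a)/(2*m) (b(m, a) = 9 - (1 + a)/(m + m) = 9 - (1 + a)/(2*m))
b(-2*5, 10)² = ((-1 - 1*10 + 18*(-2*5))/(2*((-2*5))))² = ((½)*(-1 - 10 + 18*(-10))/(-10))² = ((½)*(-⅒)*(-1 - 10 - 180))² = ((½)*(-⅒)*(-191))² = (191/20)² = 36481/400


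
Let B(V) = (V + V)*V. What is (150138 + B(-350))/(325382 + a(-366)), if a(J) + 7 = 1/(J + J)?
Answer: 289241016/238174499 ≈ 1.2144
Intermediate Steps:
B(V) = 2*V² (B(V) = (2*V)*V = 2*V²)
a(J) = -7 + 1/(2*J) (a(J) = -7 + 1/(J + J) = -7 + 1/(2*J))
(150138 + B(-350))/(325382 + a(-366)) = (150138 + 2*(-350)²)/(325382 + (-7 + (½)/(-366))) = (150138 + 2*122500)/(325382 + (-7 + (½)*(-1/366))) = (150138 + 245000)/(325382 + (-7 - 1/732)) = 395138/(325382 - 5125/732) = 395138/(238174499/732) = 395138*(732/238174499) = 289241016/238174499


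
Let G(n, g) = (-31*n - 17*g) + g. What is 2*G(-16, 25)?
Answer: 192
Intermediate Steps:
G(n, g) = -31*n - 16*g
2*G(-16, 25) = 2*(-31*(-16) - 16*25) = 2*(496 - 400) = 2*96 = 192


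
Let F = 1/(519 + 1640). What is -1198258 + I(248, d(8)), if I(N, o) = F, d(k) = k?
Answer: -2587039021/2159 ≈ -1.1983e+6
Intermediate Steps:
F = 1/2159 ≈ 0.00046318
I(N, o) = 1/2159
-1198258 + I(248, d(8)) = -1198258 + 1/2159 = -2587039021/2159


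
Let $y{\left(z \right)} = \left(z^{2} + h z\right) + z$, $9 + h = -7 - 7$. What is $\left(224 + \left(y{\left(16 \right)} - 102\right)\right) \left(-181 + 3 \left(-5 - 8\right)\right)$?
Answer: $-5720$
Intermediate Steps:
$h = -23$ ($h = -9 - 14 = -23$)
$y{\left(z \right)} = z^{2} - 22 z$ ($y{\left(z \right)} = \left(z^{2} - 23 z\right) + z = z^{2} - 22 z$)
$\left(224 + \left(y{\left(16 \right)} - 102\right)\right) \left(-181 + 3 \left(-5 - 8\right)\right) = \left(224 + \left(16 \left(-22 + 16\right) - 102\right)\right) \left(-181 + 3 \left(-5 - 8\right)\right) = \left(224 + \left(16 \left(-6\right) - 102\right)\right) \left(-181 + 3 \left(-13\right)\right) = \left(224 - 198\right) \left(-181 - 39\right) = \left(224 - 198\right) \left(-220\right) = 26 \left(-220\right) = -5720$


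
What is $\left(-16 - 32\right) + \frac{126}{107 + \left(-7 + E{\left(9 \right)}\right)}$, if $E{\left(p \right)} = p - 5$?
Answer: $- \frac{2433}{52} \approx -46.788$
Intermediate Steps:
$E{\left(p \right)} = -5 + p$
$\left(-16 - 32\right) + \frac{126}{107 + \left(-7 + E{\left(9 \right)}\right)} = \left(-16 - 32\right) + \frac{126}{107 + \left(-7 + \left(-5 + 9\right)\right)} = \left(-16 - 32\right) + \frac{126}{107 + \left(-7 + 4\right)} = -48 + \frac{126}{107 - 3} = -48 + \frac{126}{104} = -48 + 126 \cdot \frac{1}{104} = -48 + \frac{63}{52} = - \frac{2433}{52}$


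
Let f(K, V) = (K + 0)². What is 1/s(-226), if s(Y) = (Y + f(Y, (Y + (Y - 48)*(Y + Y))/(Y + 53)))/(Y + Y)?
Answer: -2/225 ≈ -0.0088889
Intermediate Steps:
f(K, V) = K²
s(Y) = (Y + Y²)/(2*Y) (s(Y) = (Y + Y²)/(Y + Y) = (Y + Y²)/((2*Y)) = (Y + Y²)*(1/(2*Y)) = (Y + Y²)/(2*Y))
1/s(-226) = 1/(½ + (½)*(-226)) = 1/(½ - 113) = 1/(-225/2) = -2/225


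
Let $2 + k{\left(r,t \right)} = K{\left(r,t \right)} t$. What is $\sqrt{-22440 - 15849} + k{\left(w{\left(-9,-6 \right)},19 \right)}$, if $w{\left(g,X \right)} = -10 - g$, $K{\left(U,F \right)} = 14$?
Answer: $264 + i \sqrt{38289} \approx 264.0 + 195.68 i$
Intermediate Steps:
$k{\left(r,t \right)} = -2 + 14 t$
$\sqrt{-22440 - 15849} + k{\left(w{\left(-9,-6 \right)},19 \right)} = \sqrt{-22440 - 15849} + \left(-2 + 14 \cdot 19\right) = \sqrt{-38289} + \left(-2 + 266\right) = i \sqrt{38289} + 264 = 264 + i \sqrt{38289}$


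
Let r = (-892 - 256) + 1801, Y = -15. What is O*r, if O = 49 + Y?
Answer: 22202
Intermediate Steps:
r = 653 (r = -1148 + 1801 = 653)
O = 34 (O = 49 - 15 = 34)
O*r = 34*653 = 22202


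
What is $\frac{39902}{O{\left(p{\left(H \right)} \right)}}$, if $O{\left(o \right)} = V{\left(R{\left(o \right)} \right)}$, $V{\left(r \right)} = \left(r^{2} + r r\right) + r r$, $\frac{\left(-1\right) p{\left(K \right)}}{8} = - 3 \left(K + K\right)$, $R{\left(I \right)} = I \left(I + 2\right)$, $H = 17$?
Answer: $\frac{19951}{668310345216} \approx 2.9853 \cdot 10^{-8}$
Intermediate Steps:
$R{\left(I \right)} = I \left(2 + I\right)$
$p{\left(K \right)} = 48 K$ ($p{\left(K \right)} = - 8 \left(- 3 \left(K + K\right)\right) = - 8 \left(- 3 \cdot 2 K\right) = - 8 \left(- 6 K\right) = 48 K$)
$V{\left(r \right)} = 3 r^{2}$ ($V{\left(r \right)} = \left(r^{2} + r^{2}\right) + r^{2} = 2 r^{2} + r^{2} = 3 r^{2}$)
$O{\left(o \right)} = 3 o^{2} \left(2 + o\right)^{2}$ ($O{\left(o \right)} = 3 \left(o \left(2 + o\right)\right)^{2} = 3 o^{2} \left(2 + o\right)^{2}$)
$\frac{39902}{O{\left(p{\left(H \right)} \right)}} = \frac{39902}{3 \left(48 \cdot 17\right)^{2} \left(2 + 48 \cdot 17\right)^{2}} = \frac{39902}{3 \cdot 816^{2} \left(2 + 816\right)^{2}} = \frac{39902}{3 \cdot 665856 \cdot 818^{2}} = \frac{39902}{3 \cdot 665856 \cdot 669124} = \frac{39902}{1336620690432} = 39902 \cdot \frac{1}{1336620690432} = \frac{19951}{668310345216}$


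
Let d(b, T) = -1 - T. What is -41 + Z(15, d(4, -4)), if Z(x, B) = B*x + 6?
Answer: 10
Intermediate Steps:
Z(x, B) = 6 + B*x
-41 + Z(15, d(4, -4)) = -41 + (6 + (-1 - 1*(-4))*15) = -41 + (6 + (-1 + 4)*15) = -41 + (6 + 3*15) = -41 + (6 + 45) = -41 + 51 = 10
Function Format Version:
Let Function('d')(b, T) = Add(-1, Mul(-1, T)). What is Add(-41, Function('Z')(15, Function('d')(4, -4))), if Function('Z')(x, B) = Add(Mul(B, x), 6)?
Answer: 10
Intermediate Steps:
Function('Z')(x, B) = Add(6, Mul(B, x))
Add(-41, Function('Z')(15, Function('d')(4, -4))) = Add(-41, Add(6, Mul(Add(-1, Mul(-1, -4)), 15))) = Add(-41, Add(6, Mul(Add(-1, 4), 15))) = Add(-41, Add(6, Mul(3, 15))) = Add(-41, Add(6, 45)) = Add(-41, 51) = 10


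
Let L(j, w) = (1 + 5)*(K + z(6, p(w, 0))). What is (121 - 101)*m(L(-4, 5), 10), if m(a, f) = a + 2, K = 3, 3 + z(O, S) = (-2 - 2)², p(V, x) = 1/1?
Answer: 1960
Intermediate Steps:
p(V, x) = 1
z(O, S) = 13 (z(O, S) = -3 + (-2 - 2)² = -3 + (-4)² = -3 + 16 = 13)
L(j, w) = 96 (L(j, w) = (1 + 5)*(3 + 13) = 6*16 = 96)
m(a, f) = 2 + a
(121 - 101)*m(L(-4, 5), 10) = (121 - 101)*(2 + 96) = 20*98 = 1960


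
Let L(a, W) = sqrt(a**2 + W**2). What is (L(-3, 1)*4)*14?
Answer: 56*sqrt(10) ≈ 177.09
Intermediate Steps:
L(a, W) = sqrt(W**2 + a**2)
(L(-3, 1)*4)*14 = (sqrt(1**2 + (-3)**2)*4)*14 = (sqrt(1 + 9)*4)*14 = (sqrt(10)*4)*14 = (4*sqrt(10))*14 = 56*sqrt(10)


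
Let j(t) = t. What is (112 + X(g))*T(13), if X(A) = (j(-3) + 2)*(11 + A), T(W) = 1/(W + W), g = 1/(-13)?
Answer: 657/169 ≈ 3.8876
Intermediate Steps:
g = -1/13 ≈ -0.076923
T(W) = 1/(2*W)
X(A) = -11 - A (X(A) = (-3 + 2)*(11 + A) = -(11 + A) = -11 - A)
(112 + X(g))*T(13) = (112 + (-11 - 1*(-1/13)))*((1/2)/13) = (112 + (-11 + 1/13))*((1/2)*(1/13)) = (112 - 142/13)*(1/26) = (1314/13)*(1/26) = 657/169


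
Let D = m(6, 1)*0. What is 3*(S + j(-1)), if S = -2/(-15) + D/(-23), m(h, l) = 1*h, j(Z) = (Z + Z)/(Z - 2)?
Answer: 12/5 ≈ 2.4000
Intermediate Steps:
j(Z) = 2*Z/(-2 + Z) (j(Z) = (2*Z)/(-2 + Z) = 2*Z/(-2 + Z))
m(h, l) = h
D = 0 (D = 6*0 = 0)
S = 2/15 (S = -2/(-15) + 0/(-23) = -2*(-1/15) + 0*(-1/23) = 2/15 + 0 = 2/15 ≈ 0.13333)
3*(S + j(-1)) = 3*(2/15 + 2*(-1)/(-2 - 1)) = 3*(2/15 + 2*(-1)/(-3)) = 3*(2/15 + 2*(-1)*(-⅓)) = 3*(2/15 + ⅔) = 3*(⅘) = 12/5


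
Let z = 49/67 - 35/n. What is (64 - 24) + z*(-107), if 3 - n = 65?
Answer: -409821/4154 ≈ -98.657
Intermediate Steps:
n = -62 (n = 3 - 1*65 = 3 - 65 = -62)
z = 5383/4154 (z = 49/67 - 35/(-62) = 49*(1/67) - 35*(-1/62) = 49/67 + 35/62 = 5383/4154 ≈ 1.2959)
(64 - 24) + z*(-107) = (64 - 24) + (5383/4154)*(-107) = 40 - 575981/4154 = -409821/4154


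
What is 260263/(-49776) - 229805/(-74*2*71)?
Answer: 2175982519/130761552 ≈ 16.641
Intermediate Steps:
260263/(-49776) - 229805/(-74*2*71) = 260263*(-1/49776) - 229805/((-148*71)) = -260263/49776 - 229805/(-10508) = -260263/49776 - 229805*(-1/10508) = -260263/49776 + 229805/10508 = 2175982519/130761552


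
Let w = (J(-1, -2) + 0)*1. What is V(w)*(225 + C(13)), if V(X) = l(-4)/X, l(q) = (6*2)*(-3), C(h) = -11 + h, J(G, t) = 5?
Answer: -8172/5 ≈ -1634.4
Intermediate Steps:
l(q) = -36 (l(q) = 12*(-3) = -36)
w = 5 (w = (5 + 0)*1 = 5*1 = 5)
V(X) = -36/X
V(w)*(225 + C(13)) = (-36/5)*(225 + (-11 + 13)) = (-36*1/5)*(225 + 2) = -36/5*227 = -8172/5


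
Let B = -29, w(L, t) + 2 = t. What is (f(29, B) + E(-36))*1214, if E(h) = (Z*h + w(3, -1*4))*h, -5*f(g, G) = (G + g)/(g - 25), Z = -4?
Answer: -6031152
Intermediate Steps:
w(L, t) = -2 + t
f(g, G) = -(G + g)/(5*(-25 + g)) (f(g, G) = -(G + g)/(5*(g - 25)) = -(G + g)/(5*(-25 + g)))
E(h) = h*(-6 - 4*h) (E(h) = (-4*h + (-2 - 1*4))*h = (-4*h + (-2 - 4))*h = (-4*h - 6)*h = (-6 - 4*h)*h = h*(-6 - 4*h))
(f(29, B) + E(-36))*1214 = ((-1*(-29) - 1*29)/(5*(-25 + 29)) - 2*(-36)*(3 + 2*(-36)))*1214 = ((⅕)*(29 - 29)/4 - 2*(-36)*(3 - 72))*1214 = ((⅕)*(¼)*0 - 2*(-36)*(-69))*1214 = (0 - 4968)*1214 = -4968*1214 = -6031152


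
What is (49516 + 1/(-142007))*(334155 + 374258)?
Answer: 4981290035074343/142007 ≈ 3.5078e+10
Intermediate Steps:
(49516 + 1/(-142007))*(334155 + 374258) = (49516 - 1/142007)*708413 = (7031618611/142007)*708413 = 4981290035074343/142007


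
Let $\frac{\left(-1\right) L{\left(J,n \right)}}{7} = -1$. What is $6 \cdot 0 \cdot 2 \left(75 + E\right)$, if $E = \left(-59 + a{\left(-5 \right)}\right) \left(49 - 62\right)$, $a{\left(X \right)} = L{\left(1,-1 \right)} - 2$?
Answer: $0$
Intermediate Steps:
$L{\left(J,n \right)} = 7$ ($L{\left(J,n \right)} = \left(-7\right) \left(-1\right) = 7$)
$a{\left(X \right)} = 5$ ($a{\left(X \right)} = 7 - 2 = 5$)
$E = 702$ ($E = \left(-59 + 5\right) \left(49 - 62\right) = \left(-54\right) \left(-13\right) = 702$)
$6 \cdot 0 \cdot 2 \left(75 + E\right) = 6 \cdot 0 \cdot 2 \left(75 + 702\right) = 0 \cdot 2 \cdot 777 = 0 \cdot 777 = 0$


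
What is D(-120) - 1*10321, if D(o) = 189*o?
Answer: -33001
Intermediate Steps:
D(-120) - 1*10321 = 189*(-120) - 1*10321 = -22680 - 10321 = -33001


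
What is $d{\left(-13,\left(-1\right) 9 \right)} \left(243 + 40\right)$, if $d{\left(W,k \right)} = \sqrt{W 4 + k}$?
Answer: $283 i \sqrt{61} \approx 2210.3 i$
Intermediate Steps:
$d{\left(W,k \right)} = \sqrt{k + 4 W}$ ($d{\left(W,k \right)} = \sqrt{4 W + k} = \sqrt{k + 4 W}$)
$d{\left(-13,\left(-1\right) 9 \right)} \left(243 + 40\right) = \sqrt{\left(-1\right) 9 + 4 \left(-13\right)} \left(243 + 40\right) = \sqrt{-9 - 52} \cdot 283 = \sqrt{-61} \cdot 283 = i \sqrt{61} \cdot 283 = 283 i \sqrt{61}$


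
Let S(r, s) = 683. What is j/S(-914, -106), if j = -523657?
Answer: -523657/683 ≈ -766.70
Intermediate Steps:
j/S(-914, -106) = -523657/683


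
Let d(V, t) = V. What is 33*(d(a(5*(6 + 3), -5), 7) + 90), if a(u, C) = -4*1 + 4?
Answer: 2970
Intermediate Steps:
a(u, C) = 0 (a(u, C) = -4 + 4 = 0)
33*(d(a(5*(6 + 3), -5), 7) + 90) = 33*(0 + 90) = 33*90 = 2970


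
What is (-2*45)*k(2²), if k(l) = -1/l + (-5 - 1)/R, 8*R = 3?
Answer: 2925/2 ≈ 1462.5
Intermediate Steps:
R = 3/8 (R = (⅛)*3 = 3/8 ≈ 0.37500)
k(l) = -16 - 1/l (k(l) = -1/l + (-5 - 1)/(3/8) = -1/l - 6*8/3 = -1/l - 16 = -16 - 1/l)
(-2*45)*k(2²) = (-2*45)*(-16 - 1/(2²)) = -90*(-16 - 1/4) = -90*(-16 - 1*¼) = -90*(-16 - ¼) = -90*(-65/4) = 2925/2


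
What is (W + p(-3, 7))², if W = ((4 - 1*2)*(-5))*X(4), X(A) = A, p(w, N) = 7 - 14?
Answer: 2209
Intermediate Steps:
p(w, N) = -7
W = -40 (W = ((4 - 1*2)*(-5))*4 = ((4 - 2)*(-5))*4 = (2*(-5))*4 = -10*4 = -40)
(W + p(-3, 7))² = (-40 - 7)² = (-47)² = 2209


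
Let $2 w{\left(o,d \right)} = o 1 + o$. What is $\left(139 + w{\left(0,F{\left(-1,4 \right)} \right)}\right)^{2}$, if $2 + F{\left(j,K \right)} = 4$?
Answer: $19321$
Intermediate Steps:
$F{\left(j,K \right)} = 2$ ($F{\left(j,K \right)} = -2 + 4 = 2$)
$w{\left(o,d \right)} = o$ ($w{\left(o,d \right)} = \frac{o 1 + o}{2} = \frac{o + o}{2} = \frac{2 o}{2} = o$)
$\left(139 + w{\left(0,F{\left(-1,4 \right)} \right)}\right)^{2} = \left(139 + 0\right)^{2} = 139^{2} = 19321$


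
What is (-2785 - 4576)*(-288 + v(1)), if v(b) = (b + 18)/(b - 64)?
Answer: 133697843/63 ≈ 2.1222e+6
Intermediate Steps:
v(b) = (18 + b)/(-64 + b)
(-2785 - 4576)*(-288 + v(1)) = (-2785 - 4576)*(-288 + (18 + 1)/(-64 + 1)) = -7361*(-288 + 19/(-63)) = -7361*(-288 - 1/63*19) = -7361*(-288 - 19/63) = -7361*(-18163/63) = 133697843/63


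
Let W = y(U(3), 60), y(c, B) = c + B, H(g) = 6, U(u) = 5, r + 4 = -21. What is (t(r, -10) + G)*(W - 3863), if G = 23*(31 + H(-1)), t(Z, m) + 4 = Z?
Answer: -3121956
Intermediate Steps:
r = -25 (r = -4 - 21 = -25)
t(Z, m) = -4 + Z
y(c, B) = B + c
W = 65 (W = 60 + 5 = 65)
G = 851 (G = 23*(31 + 6) = 23*37 = 851)
(t(r, -10) + G)*(W - 3863) = ((-4 - 25) + 851)*(65 - 3863) = (-29 + 851)*(-3798) = 822*(-3798) = -3121956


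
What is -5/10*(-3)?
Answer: 3/2 ≈ 1.5000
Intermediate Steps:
-5/10*(-3) = -5*⅒*(-3) = -½*(-3) = 3/2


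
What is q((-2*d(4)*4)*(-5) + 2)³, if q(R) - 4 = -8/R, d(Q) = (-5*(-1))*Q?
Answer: 4096000000/64481201 ≈ 63.522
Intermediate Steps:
d(Q) = 5*Q
q(R) = 4 - 8/R
q((-2*d(4)*4)*(-5) + 2)³ = (4 - 8/((-10*4*4)*(-5) + 2))³ = (4 - 8/((-2*20*4)*(-5) + 2))³ = (4 - 8/(-40*4*(-5) + 2))³ = (4 - 8/(-160*(-5) + 2))³ = (4 - 8/(800 + 2))³ = (4 - 8/802)³ = (4 - 8*1/802)³ = (4 - 4/401)³ = (1600/401)³ = 4096000000/64481201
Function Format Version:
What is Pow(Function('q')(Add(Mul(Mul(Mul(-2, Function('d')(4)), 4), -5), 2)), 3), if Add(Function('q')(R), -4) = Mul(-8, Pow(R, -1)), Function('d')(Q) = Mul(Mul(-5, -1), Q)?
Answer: Rational(4096000000, 64481201) ≈ 63.522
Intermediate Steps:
Function('d')(Q) = Mul(5, Q)
Function('q')(R) = Add(4, Mul(-8, Pow(R, -1)))
Pow(Function('q')(Add(Mul(Mul(Mul(-2, Function('d')(4)), 4), -5), 2)), 3) = Pow(Add(4, Mul(-8, Pow(Add(Mul(Mul(Mul(-2, Mul(5, 4)), 4), -5), 2), -1))), 3) = Pow(Add(4, Mul(-8, Pow(Add(Mul(Mul(Mul(-2, 20), 4), -5), 2), -1))), 3) = Pow(Add(4, Mul(-8, Pow(Add(Mul(Mul(-40, 4), -5), 2), -1))), 3) = Pow(Add(4, Mul(-8, Pow(Add(Mul(-160, -5), 2), -1))), 3) = Pow(Add(4, Mul(-8, Pow(Add(800, 2), -1))), 3) = Pow(Add(4, Mul(-8, Pow(802, -1))), 3) = Pow(Add(4, Mul(-8, Rational(1, 802))), 3) = Pow(Add(4, Rational(-4, 401)), 3) = Pow(Rational(1600, 401), 3) = Rational(4096000000, 64481201)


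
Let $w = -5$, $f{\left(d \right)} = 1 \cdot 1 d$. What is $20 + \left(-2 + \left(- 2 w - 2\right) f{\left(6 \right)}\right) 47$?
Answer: $2182$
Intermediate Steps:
$f{\left(d \right)} = d$ ($f{\left(d \right)} = 1 d = d$)
$20 + \left(-2 + \left(- 2 w - 2\right) f{\left(6 \right)}\right) 47 = 20 + \left(-2 + \left(\left(-2\right) \left(-5\right) - 2\right) 6\right) 47 = 20 + \left(-2 + \left(10 - 2\right) 6\right) 47 = 20 + \left(-2 + 8 \cdot 6\right) 47 = 20 + \left(-2 + 48\right) 47 = 20 + 46 \cdot 47 = 20 + 2162 = 2182$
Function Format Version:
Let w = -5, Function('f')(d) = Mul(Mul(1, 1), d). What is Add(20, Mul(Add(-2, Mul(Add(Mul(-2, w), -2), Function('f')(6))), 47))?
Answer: 2182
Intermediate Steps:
Function('f')(d) = d (Function('f')(d) = Mul(1, d) = d)
Add(20, Mul(Add(-2, Mul(Add(Mul(-2, w), -2), Function('f')(6))), 47)) = Add(20, Mul(Add(-2, Mul(Add(Mul(-2, -5), -2), 6)), 47)) = Add(20, Mul(Add(-2, Mul(Add(10, -2), 6)), 47)) = Add(20, Mul(Add(-2, Mul(8, 6)), 47)) = Add(20, Mul(Add(-2, 48), 47)) = Add(20, Mul(46, 47)) = Add(20, 2162) = 2182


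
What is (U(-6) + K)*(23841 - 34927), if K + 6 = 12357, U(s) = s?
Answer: -136856670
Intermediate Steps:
K = 12351 (K = -6 + 12357 = 12351)
(U(-6) + K)*(23841 - 34927) = (-6 + 12351)*(23841 - 34927) = 12345*(-11086) = -136856670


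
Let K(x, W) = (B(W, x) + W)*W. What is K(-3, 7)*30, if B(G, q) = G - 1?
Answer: 2730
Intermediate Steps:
B(G, q) = -1 + G
K(x, W) = W*(-1 + 2*W) (K(x, W) = ((-1 + W) + W)*W = (-1 + 2*W)*W = W*(-1 + 2*W))
K(-3, 7)*30 = (7*(-1 + 2*7))*30 = (7*(-1 + 14))*30 = (7*13)*30 = 91*30 = 2730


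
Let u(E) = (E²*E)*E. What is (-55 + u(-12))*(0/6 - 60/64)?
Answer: -310215/16 ≈ -19388.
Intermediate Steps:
u(E) = E⁴ (u(E) = E³*E = E⁴)
(-55 + u(-12))*(0/6 - 60/64) = (-55 + (-12)⁴)*(0/6 - 60/64) = (-55 + 20736)*(0*(⅙) - 60*1/64) = 20681*(0 - 15/16) = 20681*(-15/16) = -310215/16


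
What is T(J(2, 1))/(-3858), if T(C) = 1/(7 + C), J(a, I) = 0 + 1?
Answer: -1/30864 ≈ -3.2400e-5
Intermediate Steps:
J(a, I) = 1
T(J(2, 1))/(-3858) = 1/((7 + 1)*(-3858)) = -1/3858/8 = (⅛)*(-1/3858) = -1/30864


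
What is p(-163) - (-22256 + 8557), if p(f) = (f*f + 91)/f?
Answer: 2206277/163 ≈ 13535.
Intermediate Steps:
p(f) = (91 + f²)/f (p(f) = (f² + 91)/f = (91 + f²)/f)
p(-163) - (-22256 + 8557) = (-163 + 91/(-163)) - (-22256 + 8557) = (-163 + 91*(-1/163)) - 1*(-13699) = (-163 - 91/163) + 13699 = -26660/163 + 13699 = 2206277/163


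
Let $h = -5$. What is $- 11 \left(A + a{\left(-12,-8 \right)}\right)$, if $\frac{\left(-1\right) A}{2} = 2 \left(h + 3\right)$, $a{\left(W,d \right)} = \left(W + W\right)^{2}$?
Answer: $-6424$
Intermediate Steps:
$a{\left(W,d \right)} = 4 W^{2}$ ($a{\left(W,d \right)} = \left(2 W\right)^{2} = 4 W^{2}$)
$A = 8$ ($A = - 2 \cdot 2 \left(-5 + 3\right) = - 2 \cdot 2 \left(-2\right) = \left(-2\right) \left(-4\right) = 8$)
$- 11 \left(A + a{\left(-12,-8 \right)}\right) = - 11 \left(8 + 4 \left(-12\right)^{2}\right) = - 11 \left(8 + 4 \cdot 144\right) = - 11 \left(8 + 576\right) = \left(-11\right) 584 = -6424$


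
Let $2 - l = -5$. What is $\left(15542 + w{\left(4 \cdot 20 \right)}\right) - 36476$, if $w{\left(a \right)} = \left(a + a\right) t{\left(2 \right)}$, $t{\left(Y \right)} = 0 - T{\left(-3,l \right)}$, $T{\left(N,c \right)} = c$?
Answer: $-22054$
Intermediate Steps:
$l = 7$ ($l = 2 - -5 = 2 + 5 = 7$)
$t{\left(Y \right)} = -7$ ($t{\left(Y \right)} = 0 - 7 = -7$)
$w{\left(a \right)} = - 14 a$ ($w{\left(a \right)} = \left(a + a\right) \left(-7\right) = 2 a \left(-7\right) = - 14 a$)
$\left(15542 + w{\left(4 \cdot 20 \right)}\right) - 36476 = \left(15542 - 14 \cdot 4 \cdot 20\right) - 36476 = \left(15542 - 1120\right) - 36476 = 14422 - 36476 = -22054$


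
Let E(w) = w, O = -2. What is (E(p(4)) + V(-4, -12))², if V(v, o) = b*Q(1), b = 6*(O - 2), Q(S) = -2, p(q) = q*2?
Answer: 3136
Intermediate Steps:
p(q) = 2*q
b = -24 (b = 6*(-2 - 2) = 6*(-4) = -24)
V(v, o) = 48 (V(v, o) = -24*(-2) = 48)
(E(p(4)) + V(-4, -12))² = (2*4 + 48)² = (8 + 48)² = 56² = 3136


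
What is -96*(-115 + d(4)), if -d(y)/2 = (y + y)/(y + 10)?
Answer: 78048/7 ≈ 11150.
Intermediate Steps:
d(y) = -4*y/(10 + y) (d(y) = -2*(y + y)/(y + 10) = -2*2*y/(10 + y) = -4*y/(10 + y))
-96*(-115 + d(4)) = -96*(-115 - 4*4/(10 + 4)) = -96*(-115 - 4*4/14) = -96*(-115 - 4*4*1/14) = -96*(-115 - 8/7) = -96*(-813/7) = 78048/7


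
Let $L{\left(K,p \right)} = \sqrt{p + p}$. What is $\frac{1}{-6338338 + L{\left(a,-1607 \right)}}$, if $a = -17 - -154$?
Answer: $- \frac{3169169}{20087264302729} - \frac{i \sqrt{3214}}{40174528605458} \approx -1.5777 \cdot 10^{-7} - 1.4111 \cdot 10^{-12} i$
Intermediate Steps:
$a = 137$ ($a = -17 + 154 = 137$)
$L{\left(K,p \right)} = \sqrt{2} \sqrt{p}$ ($L{\left(K,p \right)} = \sqrt{2 p} = \sqrt{2} \sqrt{p}$)
$\frac{1}{-6338338 + L{\left(a,-1607 \right)}} = \frac{1}{-6338338 + \sqrt{2} \sqrt{-1607}} = \frac{1}{-6338338 + \sqrt{2} i \sqrt{1607}} = \frac{1}{-6338338 + i \sqrt{3214}}$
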